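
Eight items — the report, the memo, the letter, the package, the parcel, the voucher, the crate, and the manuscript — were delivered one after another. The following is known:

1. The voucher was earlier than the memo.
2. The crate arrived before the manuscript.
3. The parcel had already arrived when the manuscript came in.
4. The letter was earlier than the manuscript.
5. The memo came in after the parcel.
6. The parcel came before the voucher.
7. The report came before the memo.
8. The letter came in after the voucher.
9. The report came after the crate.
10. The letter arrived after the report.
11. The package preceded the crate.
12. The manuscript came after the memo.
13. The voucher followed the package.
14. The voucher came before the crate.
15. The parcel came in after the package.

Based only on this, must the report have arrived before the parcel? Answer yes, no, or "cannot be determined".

no

Tracing the constraints gives the parcel → the voucher → the crate → the report, so the parcel must come before the report.
That means the report cannot be before the parcel.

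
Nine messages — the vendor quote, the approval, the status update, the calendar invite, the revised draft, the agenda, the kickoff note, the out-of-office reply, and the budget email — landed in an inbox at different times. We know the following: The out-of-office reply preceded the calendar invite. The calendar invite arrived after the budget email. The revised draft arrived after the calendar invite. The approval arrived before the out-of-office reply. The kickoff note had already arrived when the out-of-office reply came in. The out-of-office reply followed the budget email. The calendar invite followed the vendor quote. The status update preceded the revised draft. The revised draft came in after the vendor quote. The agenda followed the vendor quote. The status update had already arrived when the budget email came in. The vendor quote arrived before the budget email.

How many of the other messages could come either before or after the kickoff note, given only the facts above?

5

Forced after the kickoff note: the calendar invite, the out-of-office reply, and the revised draft.
That leaves the agenda, the approval, the budget email, the status update, and the vendor quote with no forced order relative to the kickoff note — 5.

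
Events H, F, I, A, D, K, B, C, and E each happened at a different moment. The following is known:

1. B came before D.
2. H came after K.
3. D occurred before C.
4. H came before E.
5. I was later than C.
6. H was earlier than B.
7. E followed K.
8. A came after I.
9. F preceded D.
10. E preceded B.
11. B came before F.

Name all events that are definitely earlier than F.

B, E, H, K

Directly stated before F: B.
E reaches F via E → B → F.
H reaches F via H → B → F.
K reaches F via K → E → B → F.
No chain forces D (or any of the others) ahead of F.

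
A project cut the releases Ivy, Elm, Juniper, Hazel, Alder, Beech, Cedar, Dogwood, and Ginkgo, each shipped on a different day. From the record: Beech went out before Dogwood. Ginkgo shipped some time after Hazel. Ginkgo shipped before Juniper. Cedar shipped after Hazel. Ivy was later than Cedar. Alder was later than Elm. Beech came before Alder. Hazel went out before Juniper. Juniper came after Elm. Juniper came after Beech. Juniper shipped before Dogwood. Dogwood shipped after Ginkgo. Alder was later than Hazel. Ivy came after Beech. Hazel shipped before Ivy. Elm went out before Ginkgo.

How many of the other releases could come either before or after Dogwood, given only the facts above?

3

Forced before Dogwood: Beech, Elm, Ginkgo, Hazel, and Juniper.
That leaves Alder, Cedar, and Ivy with no forced order relative to Dogwood — 3.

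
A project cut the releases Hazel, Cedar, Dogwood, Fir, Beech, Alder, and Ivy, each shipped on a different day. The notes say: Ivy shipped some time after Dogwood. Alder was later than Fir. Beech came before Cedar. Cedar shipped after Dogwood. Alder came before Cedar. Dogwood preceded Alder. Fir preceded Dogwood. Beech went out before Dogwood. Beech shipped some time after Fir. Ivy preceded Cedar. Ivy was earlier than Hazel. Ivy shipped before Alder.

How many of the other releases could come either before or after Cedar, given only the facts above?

Forced before Cedar: Alder, Beech, Dogwood, Fir, and Ivy.
That leaves Hazel with no forced order relative to Cedar — 1.

1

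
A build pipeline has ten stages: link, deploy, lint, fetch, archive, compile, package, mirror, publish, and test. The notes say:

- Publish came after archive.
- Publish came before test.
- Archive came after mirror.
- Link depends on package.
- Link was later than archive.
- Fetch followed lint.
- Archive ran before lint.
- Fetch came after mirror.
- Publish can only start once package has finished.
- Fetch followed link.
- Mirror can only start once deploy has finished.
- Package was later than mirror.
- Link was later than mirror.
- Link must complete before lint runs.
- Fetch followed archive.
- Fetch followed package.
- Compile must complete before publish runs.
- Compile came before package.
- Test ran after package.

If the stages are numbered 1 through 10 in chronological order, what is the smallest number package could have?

Compile, deploy, and mirror must all come before package — 3 forced predecessors.
Nothing else is forced ahead of package, so its earliest slot is position 3 + 1 = 4.

4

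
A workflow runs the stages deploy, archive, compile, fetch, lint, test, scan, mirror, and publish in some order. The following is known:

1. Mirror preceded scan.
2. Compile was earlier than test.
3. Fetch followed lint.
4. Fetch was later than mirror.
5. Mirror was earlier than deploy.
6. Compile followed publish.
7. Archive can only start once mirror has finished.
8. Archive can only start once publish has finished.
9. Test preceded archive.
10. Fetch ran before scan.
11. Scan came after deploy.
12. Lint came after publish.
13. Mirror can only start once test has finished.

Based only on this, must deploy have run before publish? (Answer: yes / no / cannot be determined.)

Tracing the constraints gives publish → compile → test → mirror → deploy, so publish must come before deploy.
That means deploy cannot be before publish.

no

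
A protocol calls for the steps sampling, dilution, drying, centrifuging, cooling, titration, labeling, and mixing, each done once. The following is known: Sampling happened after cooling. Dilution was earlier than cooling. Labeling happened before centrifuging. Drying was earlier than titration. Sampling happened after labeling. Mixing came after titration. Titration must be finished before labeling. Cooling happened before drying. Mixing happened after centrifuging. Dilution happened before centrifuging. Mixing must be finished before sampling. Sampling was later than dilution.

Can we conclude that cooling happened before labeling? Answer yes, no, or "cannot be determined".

Chain the constraints: cooling → drying → titration → labeling. Each link is directly stated, so cooling comes before labeling.

yes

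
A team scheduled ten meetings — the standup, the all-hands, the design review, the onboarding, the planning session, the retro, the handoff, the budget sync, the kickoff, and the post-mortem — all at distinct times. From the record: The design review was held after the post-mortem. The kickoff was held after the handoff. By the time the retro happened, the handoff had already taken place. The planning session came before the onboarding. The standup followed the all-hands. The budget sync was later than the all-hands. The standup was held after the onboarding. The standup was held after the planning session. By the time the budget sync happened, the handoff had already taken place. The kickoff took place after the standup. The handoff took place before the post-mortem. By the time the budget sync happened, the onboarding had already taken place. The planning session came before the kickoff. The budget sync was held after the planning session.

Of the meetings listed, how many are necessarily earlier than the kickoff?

Directly stated before the kickoff: the handoff, the planning session, and the standup.
The all-hands reaches the kickoff via the all-hands → the standup → the kickoff.
The onboarding reaches the kickoff via the onboarding → the standup → the kickoff.
That's the all-hands, the handoff, the onboarding, the planning session, and the standup — 5 in all.

5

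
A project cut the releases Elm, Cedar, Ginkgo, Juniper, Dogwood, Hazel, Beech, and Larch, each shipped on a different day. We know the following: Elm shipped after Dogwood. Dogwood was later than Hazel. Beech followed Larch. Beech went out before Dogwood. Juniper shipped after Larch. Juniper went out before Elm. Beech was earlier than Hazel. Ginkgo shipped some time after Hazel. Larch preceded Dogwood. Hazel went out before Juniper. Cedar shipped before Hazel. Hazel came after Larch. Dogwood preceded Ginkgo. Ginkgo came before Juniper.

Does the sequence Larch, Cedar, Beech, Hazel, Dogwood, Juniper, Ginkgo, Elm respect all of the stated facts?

no

The constraints require Ginkgo before Juniper, but in the proposed sequence Juniper appears ahead of Ginkgo. That one violation is enough.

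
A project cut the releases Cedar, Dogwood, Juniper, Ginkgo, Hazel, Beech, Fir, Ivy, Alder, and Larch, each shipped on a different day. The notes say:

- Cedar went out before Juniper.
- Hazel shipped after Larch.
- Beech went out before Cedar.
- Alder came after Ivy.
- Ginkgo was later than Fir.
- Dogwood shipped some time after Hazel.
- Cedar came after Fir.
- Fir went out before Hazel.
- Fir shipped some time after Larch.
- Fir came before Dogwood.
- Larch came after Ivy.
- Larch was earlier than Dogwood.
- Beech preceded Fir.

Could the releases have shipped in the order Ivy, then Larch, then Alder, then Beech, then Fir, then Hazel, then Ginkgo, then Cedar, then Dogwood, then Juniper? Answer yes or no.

Check each stated constraint against the proposed order — e.g. Fir is ahead of Dogwood; Larch is ahead of Dogwood. Every pair is in the required order; nothing is violated.

yes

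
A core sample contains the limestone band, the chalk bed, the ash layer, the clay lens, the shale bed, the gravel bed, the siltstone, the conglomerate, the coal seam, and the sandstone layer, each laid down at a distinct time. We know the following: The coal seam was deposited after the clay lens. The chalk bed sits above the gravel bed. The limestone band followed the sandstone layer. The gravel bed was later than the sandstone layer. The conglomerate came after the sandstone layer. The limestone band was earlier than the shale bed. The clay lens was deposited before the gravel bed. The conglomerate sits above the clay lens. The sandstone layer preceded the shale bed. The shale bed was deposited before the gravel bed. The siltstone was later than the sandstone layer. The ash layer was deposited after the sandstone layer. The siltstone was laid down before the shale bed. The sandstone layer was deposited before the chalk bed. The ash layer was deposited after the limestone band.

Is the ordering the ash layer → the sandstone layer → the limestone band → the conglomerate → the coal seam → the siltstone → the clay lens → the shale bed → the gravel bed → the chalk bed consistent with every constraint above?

no

The constraints require the clay lens before the conglomerate, but in the proposed sequence the conglomerate appears ahead of the clay lens. That one violation is enough.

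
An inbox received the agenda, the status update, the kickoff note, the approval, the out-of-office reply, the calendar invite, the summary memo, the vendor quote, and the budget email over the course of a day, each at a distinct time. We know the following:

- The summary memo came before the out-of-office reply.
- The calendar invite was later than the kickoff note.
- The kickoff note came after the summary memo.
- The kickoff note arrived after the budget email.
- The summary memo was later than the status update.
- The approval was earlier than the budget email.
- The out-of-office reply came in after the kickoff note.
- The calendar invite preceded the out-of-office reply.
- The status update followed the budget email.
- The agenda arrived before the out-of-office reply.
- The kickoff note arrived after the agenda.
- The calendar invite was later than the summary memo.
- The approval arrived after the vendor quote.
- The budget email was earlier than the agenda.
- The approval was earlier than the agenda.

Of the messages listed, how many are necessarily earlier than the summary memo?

4

Directly stated before the summary memo: the status update.
The approval reaches the summary memo via the approval → the budget email → the status update → the summary memo.
The budget email reaches the summary memo via the budget email → the status update → the summary memo.
The vendor quote reaches the summary memo via the vendor quote → the approval → the budget email → the status update → the summary memo.
No chain forces the out-of-office reply (or any of the others) ahead of the summary memo.
That's the approval, the budget email, the status update, and the vendor quote — 4 in all.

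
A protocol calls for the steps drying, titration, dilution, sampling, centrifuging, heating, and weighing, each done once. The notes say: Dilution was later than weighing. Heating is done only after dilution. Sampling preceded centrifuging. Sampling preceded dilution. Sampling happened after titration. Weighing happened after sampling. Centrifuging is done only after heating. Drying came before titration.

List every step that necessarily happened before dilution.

drying, sampling, titration, weighing

Directly stated before dilution: sampling and weighing.
Drying reaches dilution via drying → titration → sampling → dilution.
Titration reaches dilution via titration → sampling → dilution.
No chain forces centrifuging (or any of the others) ahead of dilution.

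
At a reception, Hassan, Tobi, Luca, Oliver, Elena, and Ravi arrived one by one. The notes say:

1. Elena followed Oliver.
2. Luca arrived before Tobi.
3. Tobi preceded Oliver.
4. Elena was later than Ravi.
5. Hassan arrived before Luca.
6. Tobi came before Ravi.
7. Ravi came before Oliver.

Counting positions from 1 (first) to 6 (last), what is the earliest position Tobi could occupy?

Hassan and Luca must both come before Tobi — 2 forced predecessors.
Nothing else is forced ahead of Tobi, so their earliest slot is position 2 + 1 = 3.

3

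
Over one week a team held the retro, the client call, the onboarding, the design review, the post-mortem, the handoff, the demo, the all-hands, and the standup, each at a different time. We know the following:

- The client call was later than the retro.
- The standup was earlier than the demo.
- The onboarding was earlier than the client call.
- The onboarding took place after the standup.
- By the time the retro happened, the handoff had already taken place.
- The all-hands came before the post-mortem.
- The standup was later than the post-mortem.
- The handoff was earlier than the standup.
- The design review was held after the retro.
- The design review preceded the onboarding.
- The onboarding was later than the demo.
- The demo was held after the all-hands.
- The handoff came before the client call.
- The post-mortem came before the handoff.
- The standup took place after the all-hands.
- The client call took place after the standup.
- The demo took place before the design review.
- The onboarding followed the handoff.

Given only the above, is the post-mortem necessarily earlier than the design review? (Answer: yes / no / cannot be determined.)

yes

Chain the constraints: the post-mortem → the handoff → the retro → the design review. Each link is directly stated, so the post-mortem comes before the design review.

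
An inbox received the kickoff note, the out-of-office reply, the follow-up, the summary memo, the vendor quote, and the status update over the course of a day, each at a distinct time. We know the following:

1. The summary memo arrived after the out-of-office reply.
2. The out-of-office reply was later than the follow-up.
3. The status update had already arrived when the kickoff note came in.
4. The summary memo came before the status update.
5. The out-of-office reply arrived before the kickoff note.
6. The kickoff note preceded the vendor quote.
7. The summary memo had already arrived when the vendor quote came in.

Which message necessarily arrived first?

The follow-up has a chain of constraints placing it before every other message, so the follow-up must be first.

the follow-up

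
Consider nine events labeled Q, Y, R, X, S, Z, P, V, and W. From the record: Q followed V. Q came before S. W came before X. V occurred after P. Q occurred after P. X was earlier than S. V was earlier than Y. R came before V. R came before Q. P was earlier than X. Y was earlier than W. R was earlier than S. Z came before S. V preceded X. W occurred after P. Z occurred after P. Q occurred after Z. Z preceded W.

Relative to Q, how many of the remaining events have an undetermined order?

3

Forced before Q: P, R, V, and Z; forced after Q: S.
That leaves W, X, and Y with no forced order relative to Q — 3.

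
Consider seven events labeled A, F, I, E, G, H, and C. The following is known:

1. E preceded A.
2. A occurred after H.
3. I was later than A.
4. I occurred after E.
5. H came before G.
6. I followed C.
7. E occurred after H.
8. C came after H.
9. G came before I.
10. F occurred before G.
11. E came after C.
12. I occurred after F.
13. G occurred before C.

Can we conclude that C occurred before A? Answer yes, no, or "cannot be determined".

Chain the constraints: C → E → A. Each link is directly stated, so C comes before A.

yes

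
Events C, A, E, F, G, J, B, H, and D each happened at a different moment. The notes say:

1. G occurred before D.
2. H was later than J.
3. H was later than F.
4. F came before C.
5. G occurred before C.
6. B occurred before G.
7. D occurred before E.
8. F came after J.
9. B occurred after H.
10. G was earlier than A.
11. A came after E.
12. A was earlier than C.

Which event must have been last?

Every other event has a chain of constraints placing it before C, so C is last.

C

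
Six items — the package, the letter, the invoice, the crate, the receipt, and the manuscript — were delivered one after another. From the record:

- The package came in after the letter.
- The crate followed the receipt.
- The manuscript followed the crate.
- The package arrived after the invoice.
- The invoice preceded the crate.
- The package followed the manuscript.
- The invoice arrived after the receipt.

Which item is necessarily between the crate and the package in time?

Tracing the constraints gives the crate → the manuscript → the package, so the manuscript sits after the crate and before the package.
No other item is forced both after the crate and before the package.

the manuscript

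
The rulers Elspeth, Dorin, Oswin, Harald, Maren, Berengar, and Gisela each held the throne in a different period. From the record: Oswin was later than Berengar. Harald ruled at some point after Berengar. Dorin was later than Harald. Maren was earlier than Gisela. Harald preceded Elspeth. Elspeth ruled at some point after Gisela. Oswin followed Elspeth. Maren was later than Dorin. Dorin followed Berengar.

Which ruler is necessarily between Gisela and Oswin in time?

Tracing the constraints gives Gisela → Elspeth → Oswin, so Elspeth sits after Gisela and before Oswin.
No other ruler is forced both after Gisela and before Oswin.

Elspeth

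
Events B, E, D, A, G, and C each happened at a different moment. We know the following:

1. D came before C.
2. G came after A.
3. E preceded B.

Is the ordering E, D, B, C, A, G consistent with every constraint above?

Check each stated constraint against the proposed order — e.g. E is ahead of B; D is ahead of C. Every pair is in the required order; nothing is violated.

yes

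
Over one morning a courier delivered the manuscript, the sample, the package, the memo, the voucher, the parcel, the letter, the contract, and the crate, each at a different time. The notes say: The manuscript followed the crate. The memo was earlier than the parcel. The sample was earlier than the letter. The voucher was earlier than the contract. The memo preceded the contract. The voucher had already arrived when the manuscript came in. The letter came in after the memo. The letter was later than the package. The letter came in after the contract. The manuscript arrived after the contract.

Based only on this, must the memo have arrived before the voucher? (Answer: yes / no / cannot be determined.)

cannot be determined

No chain of stated constraints runs from the memo to the voucher, and none runs from the voucher to the memo either.
So the relative order of the memo and the voucher is not fixed by the given facts.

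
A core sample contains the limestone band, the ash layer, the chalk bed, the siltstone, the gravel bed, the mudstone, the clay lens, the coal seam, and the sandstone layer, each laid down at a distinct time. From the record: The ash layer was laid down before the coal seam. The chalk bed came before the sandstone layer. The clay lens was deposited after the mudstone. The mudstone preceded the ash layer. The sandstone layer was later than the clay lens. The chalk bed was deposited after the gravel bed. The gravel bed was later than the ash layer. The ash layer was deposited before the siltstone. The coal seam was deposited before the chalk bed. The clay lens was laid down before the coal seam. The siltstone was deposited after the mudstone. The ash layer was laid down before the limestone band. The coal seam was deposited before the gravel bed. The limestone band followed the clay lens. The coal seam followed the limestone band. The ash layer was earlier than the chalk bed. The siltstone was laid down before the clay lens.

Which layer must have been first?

The mudstone has a chain of constraints placing it before every other layer, so the mudstone must be first.

the mudstone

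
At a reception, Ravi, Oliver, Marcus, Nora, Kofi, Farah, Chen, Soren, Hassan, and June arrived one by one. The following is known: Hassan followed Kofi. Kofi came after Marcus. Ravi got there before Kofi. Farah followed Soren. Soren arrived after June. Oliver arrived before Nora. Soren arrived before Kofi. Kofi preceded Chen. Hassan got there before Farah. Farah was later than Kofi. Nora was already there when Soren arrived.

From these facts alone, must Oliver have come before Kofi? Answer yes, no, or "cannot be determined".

yes

Chain the constraints: Oliver → Nora → Soren → Kofi. Each link is directly stated, so Oliver comes before Kofi.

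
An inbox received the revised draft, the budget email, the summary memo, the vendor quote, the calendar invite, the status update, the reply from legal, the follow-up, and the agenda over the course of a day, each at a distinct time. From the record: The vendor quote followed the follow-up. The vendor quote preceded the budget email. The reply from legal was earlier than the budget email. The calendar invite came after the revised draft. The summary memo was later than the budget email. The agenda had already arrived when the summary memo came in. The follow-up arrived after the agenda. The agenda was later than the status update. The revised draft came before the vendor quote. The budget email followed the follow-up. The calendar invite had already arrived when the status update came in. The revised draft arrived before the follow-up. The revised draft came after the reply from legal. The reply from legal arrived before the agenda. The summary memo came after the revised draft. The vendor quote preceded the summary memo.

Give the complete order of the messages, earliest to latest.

The constraints fix every adjacent pair, so only one ordering works:
the reply from legal → the revised draft → the calendar invite → the status update → the agenda → the follow-up → the vendor quote → the budget email → the summary memo.

the reply from legal, the revised draft, the calendar invite, the status update, the agenda, the follow-up, the vendor quote, the budget email, the summary memo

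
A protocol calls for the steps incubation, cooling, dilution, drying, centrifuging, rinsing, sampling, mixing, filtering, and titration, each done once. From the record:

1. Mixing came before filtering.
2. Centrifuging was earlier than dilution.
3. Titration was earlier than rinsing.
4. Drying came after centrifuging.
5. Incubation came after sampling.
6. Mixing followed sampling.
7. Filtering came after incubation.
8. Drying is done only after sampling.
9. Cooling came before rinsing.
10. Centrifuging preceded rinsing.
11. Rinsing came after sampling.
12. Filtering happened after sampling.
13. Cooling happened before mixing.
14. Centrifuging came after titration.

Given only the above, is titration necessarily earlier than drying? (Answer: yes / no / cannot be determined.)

yes

Chain the constraints: titration → centrifuging → drying. Each link is directly stated, so titration comes before drying.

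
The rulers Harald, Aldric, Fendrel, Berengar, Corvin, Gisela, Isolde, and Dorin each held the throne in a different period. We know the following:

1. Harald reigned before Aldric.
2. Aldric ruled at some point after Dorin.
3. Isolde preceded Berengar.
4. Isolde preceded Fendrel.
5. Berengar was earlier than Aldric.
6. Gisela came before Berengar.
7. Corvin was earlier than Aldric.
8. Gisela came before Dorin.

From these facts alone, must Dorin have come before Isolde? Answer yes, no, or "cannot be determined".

No chain of stated constraints runs from Dorin to Isolde, and none runs from Isolde to Dorin either.
So the relative order of Dorin and Isolde is not fixed by the given facts.

cannot be determined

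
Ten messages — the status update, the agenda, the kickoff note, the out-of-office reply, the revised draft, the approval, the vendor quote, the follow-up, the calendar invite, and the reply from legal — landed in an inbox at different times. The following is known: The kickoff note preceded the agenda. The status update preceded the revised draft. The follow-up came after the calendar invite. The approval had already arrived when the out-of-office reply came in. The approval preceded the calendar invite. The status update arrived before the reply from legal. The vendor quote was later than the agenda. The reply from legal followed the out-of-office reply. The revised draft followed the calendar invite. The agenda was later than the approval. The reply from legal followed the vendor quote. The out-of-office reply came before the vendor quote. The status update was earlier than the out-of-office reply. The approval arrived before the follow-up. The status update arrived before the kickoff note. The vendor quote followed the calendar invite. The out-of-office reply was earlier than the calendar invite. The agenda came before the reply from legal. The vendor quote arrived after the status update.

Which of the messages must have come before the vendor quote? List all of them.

Directly stated before the vendor quote: the agenda, the calendar invite, the out-of-office reply, and the status update.
The approval reaches the vendor quote via the approval → the calendar invite → the vendor quote.
The kickoff note reaches the vendor quote via the kickoff note → the agenda → the vendor quote.

the agenda, the approval, the calendar invite, the kickoff note, the out-of-office reply, the status update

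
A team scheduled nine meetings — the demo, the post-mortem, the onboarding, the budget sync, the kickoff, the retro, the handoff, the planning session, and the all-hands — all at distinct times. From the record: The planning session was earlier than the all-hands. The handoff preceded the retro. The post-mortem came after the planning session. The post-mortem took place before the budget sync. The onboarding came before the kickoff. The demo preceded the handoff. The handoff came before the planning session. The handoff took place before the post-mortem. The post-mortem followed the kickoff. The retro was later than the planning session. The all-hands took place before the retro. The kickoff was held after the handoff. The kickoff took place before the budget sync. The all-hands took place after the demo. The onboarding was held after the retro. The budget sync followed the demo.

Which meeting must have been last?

Every other meeting has a chain of constraints placing it before the budget sync, so the budget sync is last.

the budget sync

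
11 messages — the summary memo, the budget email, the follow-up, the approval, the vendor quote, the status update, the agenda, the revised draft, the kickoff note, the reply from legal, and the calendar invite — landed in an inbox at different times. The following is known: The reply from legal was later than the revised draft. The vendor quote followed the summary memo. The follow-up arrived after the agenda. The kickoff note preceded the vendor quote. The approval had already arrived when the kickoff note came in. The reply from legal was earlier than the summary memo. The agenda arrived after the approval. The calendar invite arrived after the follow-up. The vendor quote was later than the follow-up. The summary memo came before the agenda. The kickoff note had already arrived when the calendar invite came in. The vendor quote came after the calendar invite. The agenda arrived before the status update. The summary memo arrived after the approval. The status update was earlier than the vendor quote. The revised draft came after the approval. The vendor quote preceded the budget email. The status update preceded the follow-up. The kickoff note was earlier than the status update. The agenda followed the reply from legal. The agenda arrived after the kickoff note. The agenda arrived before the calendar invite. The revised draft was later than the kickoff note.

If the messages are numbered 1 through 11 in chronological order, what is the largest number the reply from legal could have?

4

The reply from legal must come before the agenda, the budget email, the calendar invite, the follow-up, the status update, the summary memo, and the vendor quote — 7 messages forced after it.
Everything else can be placed before the reply from legal in some valid order, so the reply from legal can sit as late as position 11 − 7 = 4.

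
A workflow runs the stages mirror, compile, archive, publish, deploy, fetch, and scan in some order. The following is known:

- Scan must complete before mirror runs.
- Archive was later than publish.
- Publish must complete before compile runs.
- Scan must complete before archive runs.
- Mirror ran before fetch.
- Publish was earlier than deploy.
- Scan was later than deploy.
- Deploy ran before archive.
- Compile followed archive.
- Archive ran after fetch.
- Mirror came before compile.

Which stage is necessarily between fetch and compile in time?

archive

Tracing the constraints gives fetch → archive → compile, so archive sits after fetch and before compile.
No other stage is forced both after fetch and before compile.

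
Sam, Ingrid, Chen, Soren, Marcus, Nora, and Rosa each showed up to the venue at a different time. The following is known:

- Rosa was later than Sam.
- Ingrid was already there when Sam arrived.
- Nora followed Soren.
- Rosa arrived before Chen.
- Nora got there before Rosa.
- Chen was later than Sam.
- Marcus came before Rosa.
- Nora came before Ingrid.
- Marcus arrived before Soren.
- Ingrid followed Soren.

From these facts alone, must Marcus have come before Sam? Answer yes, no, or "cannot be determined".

yes

Chain the constraints: Marcus → Soren → Ingrid → Sam. Each link is directly stated, so Marcus comes before Sam.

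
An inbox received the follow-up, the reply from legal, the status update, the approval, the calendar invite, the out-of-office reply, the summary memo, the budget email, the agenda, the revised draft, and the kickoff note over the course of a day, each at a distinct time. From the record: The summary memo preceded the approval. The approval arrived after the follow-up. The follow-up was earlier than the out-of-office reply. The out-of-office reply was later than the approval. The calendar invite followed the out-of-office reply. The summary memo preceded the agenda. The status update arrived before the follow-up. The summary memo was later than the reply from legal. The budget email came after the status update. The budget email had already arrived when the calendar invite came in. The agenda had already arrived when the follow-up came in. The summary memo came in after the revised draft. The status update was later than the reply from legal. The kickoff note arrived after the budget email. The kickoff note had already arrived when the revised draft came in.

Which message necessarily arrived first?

The reply from legal has a chain of constraints placing it before every other message, so the reply from legal must be first.

the reply from legal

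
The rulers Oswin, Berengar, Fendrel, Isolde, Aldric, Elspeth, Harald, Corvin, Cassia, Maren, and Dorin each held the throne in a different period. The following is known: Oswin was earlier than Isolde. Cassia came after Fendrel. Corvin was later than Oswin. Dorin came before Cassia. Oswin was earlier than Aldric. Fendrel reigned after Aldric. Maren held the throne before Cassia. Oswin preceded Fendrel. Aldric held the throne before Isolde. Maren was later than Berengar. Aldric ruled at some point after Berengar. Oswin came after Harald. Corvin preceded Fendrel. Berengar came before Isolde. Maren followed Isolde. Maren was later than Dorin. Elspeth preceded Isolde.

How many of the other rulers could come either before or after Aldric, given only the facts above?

3

Forced before Aldric: Berengar, Harald, and Oswin; forced after Aldric: Cassia, Fendrel, Isolde, and Maren.
That leaves Corvin, Dorin, and Elspeth with no forced order relative to Aldric — 3.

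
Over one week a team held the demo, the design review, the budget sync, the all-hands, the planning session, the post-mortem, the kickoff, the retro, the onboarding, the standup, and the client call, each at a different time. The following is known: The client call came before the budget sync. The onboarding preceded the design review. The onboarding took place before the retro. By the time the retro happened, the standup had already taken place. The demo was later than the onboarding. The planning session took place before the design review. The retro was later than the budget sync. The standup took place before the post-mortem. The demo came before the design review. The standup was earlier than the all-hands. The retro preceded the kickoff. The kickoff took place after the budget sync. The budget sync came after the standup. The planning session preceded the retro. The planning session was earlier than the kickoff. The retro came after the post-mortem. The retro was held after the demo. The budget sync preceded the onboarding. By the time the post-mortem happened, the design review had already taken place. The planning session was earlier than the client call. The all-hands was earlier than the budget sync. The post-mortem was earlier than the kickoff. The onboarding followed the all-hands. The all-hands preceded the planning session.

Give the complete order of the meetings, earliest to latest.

the standup, the all-hands, the planning session, the client call, the budget sync, the onboarding, the demo, the design review, the post-mortem, the retro, the kickoff

The constraints fix every adjacent pair, so only one ordering works:
the standup → the all-hands → the planning session → the client call → the budget sync → the onboarding → the demo → the design review → the post-mortem → the retro → the kickoff.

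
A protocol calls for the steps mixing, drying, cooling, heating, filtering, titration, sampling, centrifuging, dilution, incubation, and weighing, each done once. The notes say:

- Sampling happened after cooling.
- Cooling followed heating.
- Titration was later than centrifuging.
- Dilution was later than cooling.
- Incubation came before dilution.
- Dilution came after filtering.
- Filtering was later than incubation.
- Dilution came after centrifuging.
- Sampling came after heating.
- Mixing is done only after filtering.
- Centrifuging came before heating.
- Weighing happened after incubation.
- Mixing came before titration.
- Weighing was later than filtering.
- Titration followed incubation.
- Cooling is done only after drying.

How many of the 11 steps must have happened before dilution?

Directly stated before dilution: centrifuging, cooling, filtering, and incubation.
Drying reaches dilution via drying → cooling → dilution.
Heating reaches dilution via heating → cooling → dilution.
No chain forces sampling (or any of the others) ahead of dilution.
That's centrifuging, cooling, drying, filtering, heating, and incubation — 6 in all.

6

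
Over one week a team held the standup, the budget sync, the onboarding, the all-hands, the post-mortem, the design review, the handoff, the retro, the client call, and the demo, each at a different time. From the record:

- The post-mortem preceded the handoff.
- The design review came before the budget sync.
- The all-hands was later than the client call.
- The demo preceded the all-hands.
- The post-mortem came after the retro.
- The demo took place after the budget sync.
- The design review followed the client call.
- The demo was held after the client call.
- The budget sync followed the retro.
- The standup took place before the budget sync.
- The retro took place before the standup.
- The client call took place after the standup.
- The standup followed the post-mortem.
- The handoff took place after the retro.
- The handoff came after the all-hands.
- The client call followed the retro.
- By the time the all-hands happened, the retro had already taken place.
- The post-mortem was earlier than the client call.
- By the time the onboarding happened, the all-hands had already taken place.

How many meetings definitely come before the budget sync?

5

Directly stated before the budget sync: the design review, the retro, and the standup.
The client call reaches the budget sync via the client call → the design review → the budget sync.
The post-mortem reaches the budget sync via the post-mortem → the standup → the budget sync.
No chain forces the onboarding (or any of the others) ahead of the budget sync.
That's the client call, the design review, the post-mortem, the retro, and the standup — 5 in all.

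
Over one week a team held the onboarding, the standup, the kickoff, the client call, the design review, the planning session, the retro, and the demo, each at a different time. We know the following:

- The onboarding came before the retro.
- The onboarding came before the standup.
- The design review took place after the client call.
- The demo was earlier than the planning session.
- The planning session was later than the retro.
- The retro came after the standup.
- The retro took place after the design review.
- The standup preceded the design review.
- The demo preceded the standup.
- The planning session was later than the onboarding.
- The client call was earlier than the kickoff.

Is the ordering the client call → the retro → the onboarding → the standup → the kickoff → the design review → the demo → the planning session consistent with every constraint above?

The constraints require the standup before the retro, but in the proposed sequence the retro appears ahead of the standup. That one violation is enough.

no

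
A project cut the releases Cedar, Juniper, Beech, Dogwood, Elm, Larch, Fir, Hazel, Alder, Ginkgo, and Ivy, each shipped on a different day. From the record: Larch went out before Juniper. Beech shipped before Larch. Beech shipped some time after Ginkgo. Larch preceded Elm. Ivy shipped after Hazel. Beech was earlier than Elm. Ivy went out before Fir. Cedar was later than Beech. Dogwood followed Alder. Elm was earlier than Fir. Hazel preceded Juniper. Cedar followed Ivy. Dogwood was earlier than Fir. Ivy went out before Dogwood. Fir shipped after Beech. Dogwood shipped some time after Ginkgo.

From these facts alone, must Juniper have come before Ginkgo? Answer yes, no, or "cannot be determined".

Tracing the constraints gives Ginkgo → Beech → Larch → Juniper, so Ginkgo must come before Juniper.
That means Juniper cannot be before Ginkgo.

no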